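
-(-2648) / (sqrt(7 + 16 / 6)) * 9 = 23832 * sqrt(87) / 29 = 7665.18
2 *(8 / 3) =16 / 3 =5.33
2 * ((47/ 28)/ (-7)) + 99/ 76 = 3065/ 3724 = 0.82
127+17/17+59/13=132.54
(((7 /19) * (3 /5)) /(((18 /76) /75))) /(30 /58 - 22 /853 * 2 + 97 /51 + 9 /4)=70648872 /4660423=15.16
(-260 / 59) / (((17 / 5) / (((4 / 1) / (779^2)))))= -5200 / 608661523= -0.00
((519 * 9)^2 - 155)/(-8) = -10909043/4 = -2727260.75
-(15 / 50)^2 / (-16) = 9 / 1600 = 0.01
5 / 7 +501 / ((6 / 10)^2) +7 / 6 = 1393.55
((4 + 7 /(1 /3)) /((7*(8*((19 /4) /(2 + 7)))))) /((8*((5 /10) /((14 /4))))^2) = 1575 /2432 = 0.65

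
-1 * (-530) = 530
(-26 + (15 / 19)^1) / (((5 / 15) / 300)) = -431100 / 19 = -22689.47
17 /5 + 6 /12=39 /10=3.90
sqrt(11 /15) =sqrt(165) /15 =0.86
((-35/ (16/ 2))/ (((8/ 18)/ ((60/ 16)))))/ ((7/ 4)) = -675/ 32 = -21.09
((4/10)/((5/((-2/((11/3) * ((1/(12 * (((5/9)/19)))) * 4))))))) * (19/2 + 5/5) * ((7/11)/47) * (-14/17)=4116/9184505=0.00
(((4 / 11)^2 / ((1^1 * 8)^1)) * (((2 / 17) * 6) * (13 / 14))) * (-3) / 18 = -26 / 14399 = -0.00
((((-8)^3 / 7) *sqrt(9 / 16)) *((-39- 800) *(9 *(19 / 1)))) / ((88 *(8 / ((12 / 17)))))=10329768 / 1309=7891.34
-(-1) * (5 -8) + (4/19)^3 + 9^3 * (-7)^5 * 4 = -336154205621/6859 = -49009214.99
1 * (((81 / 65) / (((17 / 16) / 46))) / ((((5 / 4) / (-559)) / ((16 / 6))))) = -27343872 / 425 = -64338.52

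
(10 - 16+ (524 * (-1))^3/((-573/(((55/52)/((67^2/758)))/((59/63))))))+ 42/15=157443973166672/3288125165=47882.60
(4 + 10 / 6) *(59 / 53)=1003 / 159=6.31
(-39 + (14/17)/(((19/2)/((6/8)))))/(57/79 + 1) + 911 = 4878113/5491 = 888.38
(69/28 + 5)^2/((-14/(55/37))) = -5.92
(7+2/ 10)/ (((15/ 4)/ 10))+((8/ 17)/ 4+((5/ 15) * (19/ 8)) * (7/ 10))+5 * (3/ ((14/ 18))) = 1118339/ 28560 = 39.16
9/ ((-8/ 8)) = -9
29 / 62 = 0.47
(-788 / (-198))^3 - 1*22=39816406 / 970299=41.04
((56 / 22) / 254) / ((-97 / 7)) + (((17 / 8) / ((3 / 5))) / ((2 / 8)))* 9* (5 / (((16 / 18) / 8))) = 1554965579 / 271018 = 5737.50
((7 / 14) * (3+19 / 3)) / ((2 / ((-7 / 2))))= -49 / 6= -8.17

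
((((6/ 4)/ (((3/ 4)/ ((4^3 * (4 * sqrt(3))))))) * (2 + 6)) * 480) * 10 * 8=272428036.14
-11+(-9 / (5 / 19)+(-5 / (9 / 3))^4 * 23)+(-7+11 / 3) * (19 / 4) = 94313 / 810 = 116.44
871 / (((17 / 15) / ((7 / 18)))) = 30485 / 102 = 298.87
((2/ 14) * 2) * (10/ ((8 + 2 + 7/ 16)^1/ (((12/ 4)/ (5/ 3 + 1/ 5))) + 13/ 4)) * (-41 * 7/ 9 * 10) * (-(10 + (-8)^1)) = 187.00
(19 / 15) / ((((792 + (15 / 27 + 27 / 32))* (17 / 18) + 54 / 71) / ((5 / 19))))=122688 / 276078229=0.00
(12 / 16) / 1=0.75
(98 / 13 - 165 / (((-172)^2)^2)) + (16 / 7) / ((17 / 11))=12209221875945 / 1353954597632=9.02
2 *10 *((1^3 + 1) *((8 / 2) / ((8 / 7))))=140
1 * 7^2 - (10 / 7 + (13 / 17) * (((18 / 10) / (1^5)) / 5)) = 140706 / 2975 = 47.30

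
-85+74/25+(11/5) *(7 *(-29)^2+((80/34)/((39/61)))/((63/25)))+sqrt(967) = 12903.67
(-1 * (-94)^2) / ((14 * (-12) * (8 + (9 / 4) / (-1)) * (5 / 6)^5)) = 11451456 / 503125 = 22.76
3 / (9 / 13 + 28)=39 / 373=0.10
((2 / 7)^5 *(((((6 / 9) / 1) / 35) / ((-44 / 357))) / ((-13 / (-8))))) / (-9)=2176 / 108153045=0.00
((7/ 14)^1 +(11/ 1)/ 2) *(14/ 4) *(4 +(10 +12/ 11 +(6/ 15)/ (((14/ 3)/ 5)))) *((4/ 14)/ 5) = 1434/ 77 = 18.62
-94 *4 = -376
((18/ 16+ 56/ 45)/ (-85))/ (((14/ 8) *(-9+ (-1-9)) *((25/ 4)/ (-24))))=-0.00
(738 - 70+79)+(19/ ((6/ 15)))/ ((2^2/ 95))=15001/ 8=1875.12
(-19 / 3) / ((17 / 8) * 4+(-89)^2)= -38 / 47577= -0.00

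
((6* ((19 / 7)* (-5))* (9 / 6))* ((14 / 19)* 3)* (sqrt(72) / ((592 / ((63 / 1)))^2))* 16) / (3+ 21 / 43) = -4608009* sqrt(2) / 54760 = -119.00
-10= -10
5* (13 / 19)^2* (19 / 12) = 845 / 228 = 3.71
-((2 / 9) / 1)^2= -4 / 81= -0.05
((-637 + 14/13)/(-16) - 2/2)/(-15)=-8059/3120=-2.58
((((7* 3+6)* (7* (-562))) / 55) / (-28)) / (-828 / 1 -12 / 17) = -42993 / 516560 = -0.08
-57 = -57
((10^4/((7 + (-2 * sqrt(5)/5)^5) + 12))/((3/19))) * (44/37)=6688000000 * sqrt(5)/125108211 + 496375000000/125108211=4087.10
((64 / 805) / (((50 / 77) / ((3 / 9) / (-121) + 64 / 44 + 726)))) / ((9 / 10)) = 3380032 / 34155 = 98.96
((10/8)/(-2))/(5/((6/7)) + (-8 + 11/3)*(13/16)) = -10/37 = -0.27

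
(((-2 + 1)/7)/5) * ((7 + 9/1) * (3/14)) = -24/245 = -0.10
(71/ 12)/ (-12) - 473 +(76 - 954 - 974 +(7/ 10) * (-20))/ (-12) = -45791/ 144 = -317.99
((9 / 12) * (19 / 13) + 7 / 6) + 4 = 977 / 156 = 6.26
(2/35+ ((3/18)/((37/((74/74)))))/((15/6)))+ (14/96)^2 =239327/2983680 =0.08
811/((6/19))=15409/6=2568.17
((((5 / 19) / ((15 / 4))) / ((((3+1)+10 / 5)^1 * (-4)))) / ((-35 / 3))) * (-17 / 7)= -17 / 27930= -0.00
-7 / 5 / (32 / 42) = -147 / 80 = -1.84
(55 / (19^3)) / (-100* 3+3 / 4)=-220 / 8210223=-0.00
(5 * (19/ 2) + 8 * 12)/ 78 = 287/ 156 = 1.84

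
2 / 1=2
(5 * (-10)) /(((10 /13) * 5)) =-13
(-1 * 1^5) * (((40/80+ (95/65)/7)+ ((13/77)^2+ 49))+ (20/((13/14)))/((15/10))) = -29642089/462462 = -64.10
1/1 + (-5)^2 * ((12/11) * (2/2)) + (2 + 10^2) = 1433/11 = 130.27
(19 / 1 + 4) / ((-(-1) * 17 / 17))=23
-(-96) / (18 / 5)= 80 / 3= 26.67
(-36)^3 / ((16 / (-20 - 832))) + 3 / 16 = 39750915 / 16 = 2484432.19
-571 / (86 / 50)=-14275 / 43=-331.98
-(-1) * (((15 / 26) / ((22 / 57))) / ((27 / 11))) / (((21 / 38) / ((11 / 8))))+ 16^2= 257.52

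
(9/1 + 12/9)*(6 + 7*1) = 403/3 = 134.33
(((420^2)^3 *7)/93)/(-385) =-365935449600000/341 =-1073124485630.50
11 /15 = 0.73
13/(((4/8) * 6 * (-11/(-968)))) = 1144/3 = 381.33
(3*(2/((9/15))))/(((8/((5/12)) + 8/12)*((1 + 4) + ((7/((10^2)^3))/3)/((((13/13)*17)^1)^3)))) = 1105425000000/10980555001043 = 0.10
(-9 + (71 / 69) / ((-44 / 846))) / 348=-4855 / 58696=-0.08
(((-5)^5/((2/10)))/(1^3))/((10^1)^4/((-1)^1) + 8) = 15625/9992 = 1.56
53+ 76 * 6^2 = 2789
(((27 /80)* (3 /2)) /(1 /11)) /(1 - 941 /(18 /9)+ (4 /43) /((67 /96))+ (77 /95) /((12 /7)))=-146317347 /12320056088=-0.01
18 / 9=2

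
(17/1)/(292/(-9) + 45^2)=153/17933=0.01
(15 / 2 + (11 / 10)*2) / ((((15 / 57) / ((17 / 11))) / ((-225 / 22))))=-281979 / 484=-582.60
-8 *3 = -24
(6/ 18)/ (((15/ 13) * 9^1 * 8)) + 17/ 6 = 9193/ 3240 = 2.84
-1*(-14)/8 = 7/4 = 1.75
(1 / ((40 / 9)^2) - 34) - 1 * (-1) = -32.95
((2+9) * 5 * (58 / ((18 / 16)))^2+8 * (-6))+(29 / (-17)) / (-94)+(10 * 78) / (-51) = 18914175125 / 129438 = 146125.37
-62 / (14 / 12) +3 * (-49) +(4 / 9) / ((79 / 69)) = -331393 / 1659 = -199.75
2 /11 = 0.18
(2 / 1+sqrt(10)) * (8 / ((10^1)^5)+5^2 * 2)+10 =687501 / 6250+625001 * sqrt(10) / 12500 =268.11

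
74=74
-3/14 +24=333/14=23.79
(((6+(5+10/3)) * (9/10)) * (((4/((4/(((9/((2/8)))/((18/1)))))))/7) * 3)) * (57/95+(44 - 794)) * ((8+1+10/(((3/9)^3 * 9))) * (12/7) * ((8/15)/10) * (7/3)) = -301618512/4375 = -68941.37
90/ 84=15/ 14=1.07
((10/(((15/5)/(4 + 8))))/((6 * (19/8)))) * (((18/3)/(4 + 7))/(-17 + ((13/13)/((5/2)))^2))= -8000/87989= -0.09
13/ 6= 2.17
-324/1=-324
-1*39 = -39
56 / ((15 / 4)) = 224 / 15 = 14.93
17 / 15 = 1.13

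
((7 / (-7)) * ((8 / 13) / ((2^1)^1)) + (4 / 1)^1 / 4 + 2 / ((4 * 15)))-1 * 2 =-497 / 390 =-1.27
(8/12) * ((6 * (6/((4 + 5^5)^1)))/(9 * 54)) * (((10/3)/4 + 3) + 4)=94/760347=0.00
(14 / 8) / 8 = 7 / 32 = 0.22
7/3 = 2.33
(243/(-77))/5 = -243/385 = -0.63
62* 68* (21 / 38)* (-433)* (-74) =1418435256 / 19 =74654487.16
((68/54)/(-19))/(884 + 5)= -34/456057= -0.00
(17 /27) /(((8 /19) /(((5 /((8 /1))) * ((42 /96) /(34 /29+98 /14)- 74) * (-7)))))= 3169978525 /6552576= 483.78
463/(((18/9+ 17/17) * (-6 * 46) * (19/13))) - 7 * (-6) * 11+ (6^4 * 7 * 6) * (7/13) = 6088677713/204516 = 29771.16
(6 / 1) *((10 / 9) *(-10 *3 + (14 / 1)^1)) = -320 / 3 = -106.67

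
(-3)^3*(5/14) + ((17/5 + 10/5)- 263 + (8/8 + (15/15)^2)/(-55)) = -41161/154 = -267.28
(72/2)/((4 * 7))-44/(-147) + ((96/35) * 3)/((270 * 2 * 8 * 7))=1942/1225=1.59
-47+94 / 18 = -376 / 9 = -41.78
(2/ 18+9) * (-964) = -79048/ 9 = -8783.11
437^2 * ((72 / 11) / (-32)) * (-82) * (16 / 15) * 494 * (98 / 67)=9097268168352 / 3685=2468729489.38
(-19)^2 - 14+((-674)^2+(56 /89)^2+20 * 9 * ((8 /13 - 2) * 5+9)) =454997.24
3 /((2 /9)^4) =19683 /16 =1230.19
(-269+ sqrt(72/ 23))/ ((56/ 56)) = -269+ 6 * sqrt(46)/ 23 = -267.23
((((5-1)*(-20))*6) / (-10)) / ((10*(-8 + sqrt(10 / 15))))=-288 / 475-12*sqrt(6) / 475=-0.67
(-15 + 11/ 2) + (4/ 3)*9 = 5/ 2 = 2.50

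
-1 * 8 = -8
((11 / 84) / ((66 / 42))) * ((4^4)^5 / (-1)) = -274877906944 / 3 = -91625968981.33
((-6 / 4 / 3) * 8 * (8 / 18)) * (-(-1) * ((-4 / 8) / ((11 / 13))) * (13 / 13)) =104 / 99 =1.05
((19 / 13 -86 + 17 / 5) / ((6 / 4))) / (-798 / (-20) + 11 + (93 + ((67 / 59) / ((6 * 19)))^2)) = -159060591216 / 423143989151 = -0.38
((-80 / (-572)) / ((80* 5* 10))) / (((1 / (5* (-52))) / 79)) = -79 / 110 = -0.72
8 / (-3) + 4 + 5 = 19 / 3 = 6.33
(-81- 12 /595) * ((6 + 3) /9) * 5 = -48207 /119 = -405.10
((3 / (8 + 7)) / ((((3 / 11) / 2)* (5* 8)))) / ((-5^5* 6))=-11 / 5625000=-0.00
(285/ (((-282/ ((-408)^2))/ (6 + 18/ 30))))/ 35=-31724.29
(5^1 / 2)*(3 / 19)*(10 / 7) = 75 / 133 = 0.56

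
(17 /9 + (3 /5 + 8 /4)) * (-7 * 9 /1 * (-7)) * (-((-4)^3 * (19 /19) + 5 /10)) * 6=3771138 /5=754227.60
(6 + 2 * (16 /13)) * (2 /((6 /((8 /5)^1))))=176 /39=4.51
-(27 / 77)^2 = -729 / 5929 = -0.12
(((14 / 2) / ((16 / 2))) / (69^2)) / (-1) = -7 / 38088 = -0.00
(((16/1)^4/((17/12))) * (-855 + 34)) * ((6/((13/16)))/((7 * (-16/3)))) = 11621892096/1547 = 7512535.29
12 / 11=1.09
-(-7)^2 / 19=-2.58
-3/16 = -0.19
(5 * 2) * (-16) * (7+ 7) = -2240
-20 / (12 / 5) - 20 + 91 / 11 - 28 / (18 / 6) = -970 / 33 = -29.39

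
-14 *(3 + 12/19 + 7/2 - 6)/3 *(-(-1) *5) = -1505/57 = -26.40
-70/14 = -5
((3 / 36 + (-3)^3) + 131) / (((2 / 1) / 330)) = 68695 / 4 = 17173.75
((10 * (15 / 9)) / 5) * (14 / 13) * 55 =7700 / 39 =197.44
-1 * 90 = -90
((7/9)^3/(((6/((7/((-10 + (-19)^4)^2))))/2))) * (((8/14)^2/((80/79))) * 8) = 30968/185686761744135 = 0.00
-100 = -100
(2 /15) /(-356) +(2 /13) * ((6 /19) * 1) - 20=-19.95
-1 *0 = 0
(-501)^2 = 251001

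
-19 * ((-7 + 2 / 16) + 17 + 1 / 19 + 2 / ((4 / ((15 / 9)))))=-5021 / 24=-209.21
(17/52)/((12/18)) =51/104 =0.49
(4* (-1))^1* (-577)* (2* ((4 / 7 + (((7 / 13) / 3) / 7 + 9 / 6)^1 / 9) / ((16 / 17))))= 35714569 / 9828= 3633.96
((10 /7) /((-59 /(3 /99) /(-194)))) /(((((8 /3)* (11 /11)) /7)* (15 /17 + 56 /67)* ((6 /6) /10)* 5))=552415 /1270093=0.43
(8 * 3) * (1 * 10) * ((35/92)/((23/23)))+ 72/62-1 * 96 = -2520/713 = -3.53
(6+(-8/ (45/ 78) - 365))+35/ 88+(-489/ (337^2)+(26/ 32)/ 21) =-781648928479/ 2098755120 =-372.43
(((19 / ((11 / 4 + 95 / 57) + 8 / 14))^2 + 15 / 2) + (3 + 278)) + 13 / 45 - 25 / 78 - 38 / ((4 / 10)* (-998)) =31064265671867 / 102497778630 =303.07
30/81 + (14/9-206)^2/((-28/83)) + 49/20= -1404992017/11340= -123897.00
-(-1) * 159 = 159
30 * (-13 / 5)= -78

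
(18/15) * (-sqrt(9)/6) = -3/5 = -0.60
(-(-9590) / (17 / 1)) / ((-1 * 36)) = -4795 / 306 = -15.67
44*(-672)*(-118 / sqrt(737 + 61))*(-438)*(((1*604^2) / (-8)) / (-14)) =-829626606336*sqrt(798) / 133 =-176210781071.25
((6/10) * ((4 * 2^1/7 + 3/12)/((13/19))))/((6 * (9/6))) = 19/140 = 0.14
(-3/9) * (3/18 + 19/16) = -65/144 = -0.45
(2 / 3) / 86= 1 / 129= 0.01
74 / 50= 37 / 25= 1.48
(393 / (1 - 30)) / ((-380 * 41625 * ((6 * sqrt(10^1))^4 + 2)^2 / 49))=6419 / 2568254119667610000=0.00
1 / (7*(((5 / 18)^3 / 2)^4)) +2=18509305520787566 / 1708984375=10830587.92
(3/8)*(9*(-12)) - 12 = -105/2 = -52.50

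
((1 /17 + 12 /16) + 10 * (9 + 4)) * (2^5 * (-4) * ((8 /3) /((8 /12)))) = -1138560 /17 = -66974.12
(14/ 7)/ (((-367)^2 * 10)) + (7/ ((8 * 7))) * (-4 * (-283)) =141.50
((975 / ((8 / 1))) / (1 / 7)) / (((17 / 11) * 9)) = 25025 / 408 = 61.34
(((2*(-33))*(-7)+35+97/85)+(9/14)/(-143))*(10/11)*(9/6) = 254303757/374374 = 679.28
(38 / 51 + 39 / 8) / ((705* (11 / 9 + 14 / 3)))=2293 / 1693880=0.00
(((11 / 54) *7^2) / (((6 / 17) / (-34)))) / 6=-155771 / 972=-160.26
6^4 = 1296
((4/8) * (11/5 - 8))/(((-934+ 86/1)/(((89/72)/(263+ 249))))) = 2581/312606720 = 0.00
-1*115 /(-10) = 23 /2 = 11.50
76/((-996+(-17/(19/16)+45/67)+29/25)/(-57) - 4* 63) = -11488825/35419941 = -0.32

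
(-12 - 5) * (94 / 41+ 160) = -113118 / 41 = -2758.98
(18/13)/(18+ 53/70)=0.07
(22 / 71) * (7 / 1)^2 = 1078 / 71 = 15.18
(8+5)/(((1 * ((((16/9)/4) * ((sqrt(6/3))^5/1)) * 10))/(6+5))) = 1287 * sqrt(2)/320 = 5.69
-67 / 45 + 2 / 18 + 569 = 25543 / 45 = 567.62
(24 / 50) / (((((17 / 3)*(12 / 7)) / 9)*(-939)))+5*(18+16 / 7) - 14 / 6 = 276823702 / 2793525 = 99.09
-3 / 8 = -0.38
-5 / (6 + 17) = -0.22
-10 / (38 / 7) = -35 / 19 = -1.84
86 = 86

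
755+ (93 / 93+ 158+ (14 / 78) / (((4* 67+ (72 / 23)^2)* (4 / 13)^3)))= 25789640335 / 28215552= 914.02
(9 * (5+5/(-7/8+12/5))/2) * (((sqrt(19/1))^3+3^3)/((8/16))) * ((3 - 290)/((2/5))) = -123919425 * sqrt(19)/122 - 176096025/122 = -5870887.51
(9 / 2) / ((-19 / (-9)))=2.13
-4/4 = -1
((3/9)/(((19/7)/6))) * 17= 12.53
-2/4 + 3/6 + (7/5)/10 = 7/50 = 0.14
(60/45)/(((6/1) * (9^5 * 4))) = 1/1062882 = 0.00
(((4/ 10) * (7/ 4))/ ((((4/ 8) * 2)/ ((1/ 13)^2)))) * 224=784/ 845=0.93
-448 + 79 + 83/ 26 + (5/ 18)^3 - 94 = -34859155/ 75816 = -459.79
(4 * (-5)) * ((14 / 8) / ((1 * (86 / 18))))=-315 / 43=-7.33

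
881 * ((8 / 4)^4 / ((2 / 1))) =7048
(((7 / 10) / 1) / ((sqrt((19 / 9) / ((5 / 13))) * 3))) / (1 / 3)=21 * sqrt(1235) / 2470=0.30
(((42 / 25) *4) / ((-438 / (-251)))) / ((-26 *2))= -1757 / 23725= -0.07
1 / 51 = 0.02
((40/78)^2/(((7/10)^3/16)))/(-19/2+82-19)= 12800000/55822221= 0.23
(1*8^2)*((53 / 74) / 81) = 1696 / 2997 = 0.57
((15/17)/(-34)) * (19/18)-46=-159623/3468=-46.03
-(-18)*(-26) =-468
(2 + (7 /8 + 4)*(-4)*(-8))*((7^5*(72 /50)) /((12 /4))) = 31866072 /25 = 1274642.88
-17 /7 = -2.43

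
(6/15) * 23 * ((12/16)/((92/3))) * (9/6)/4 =27/320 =0.08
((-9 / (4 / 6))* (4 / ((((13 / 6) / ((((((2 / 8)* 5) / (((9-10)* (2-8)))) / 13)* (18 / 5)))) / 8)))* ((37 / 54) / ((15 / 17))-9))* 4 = 319728 / 845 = 378.38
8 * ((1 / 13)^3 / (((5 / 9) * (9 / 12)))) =96 / 10985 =0.01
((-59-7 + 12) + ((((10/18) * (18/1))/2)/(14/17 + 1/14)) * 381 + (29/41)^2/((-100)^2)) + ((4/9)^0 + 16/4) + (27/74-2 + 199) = 100550101454307/44159870000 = 2276.96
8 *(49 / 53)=392 / 53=7.40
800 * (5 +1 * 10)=12000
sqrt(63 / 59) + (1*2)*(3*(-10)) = -60 + 3*sqrt(413) / 59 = -58.97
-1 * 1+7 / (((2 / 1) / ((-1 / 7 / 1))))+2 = 1 / 2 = 0.50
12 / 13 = 0.92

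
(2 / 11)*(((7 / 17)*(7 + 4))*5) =70 / 17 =4.12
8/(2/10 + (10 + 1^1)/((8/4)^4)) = 640/71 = 9.01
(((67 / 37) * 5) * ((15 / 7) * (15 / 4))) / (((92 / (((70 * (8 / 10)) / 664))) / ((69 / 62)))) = 226125 / 3046432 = 0.07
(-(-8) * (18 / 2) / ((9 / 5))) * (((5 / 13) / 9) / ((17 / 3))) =200 / 663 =0.30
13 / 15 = 0.87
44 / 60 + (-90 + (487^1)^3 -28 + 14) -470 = 1732510946 / 15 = 115500729.73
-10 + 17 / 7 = -53 / 7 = -7.57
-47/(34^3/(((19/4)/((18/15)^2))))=-22325/5659776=-0.00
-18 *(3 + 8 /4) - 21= -111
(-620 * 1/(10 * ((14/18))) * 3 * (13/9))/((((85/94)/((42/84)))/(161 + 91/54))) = -4754191/153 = -31073.14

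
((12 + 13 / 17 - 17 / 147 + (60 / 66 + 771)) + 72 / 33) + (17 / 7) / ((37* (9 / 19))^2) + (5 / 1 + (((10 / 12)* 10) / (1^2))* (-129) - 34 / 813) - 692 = -268553596343782 / 275356570797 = -975.29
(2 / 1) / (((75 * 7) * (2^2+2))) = 1 / 1575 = 0.00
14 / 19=0.74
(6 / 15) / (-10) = -1 / 25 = -0.04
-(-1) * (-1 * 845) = -845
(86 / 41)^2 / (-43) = -172 / 1681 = -0.10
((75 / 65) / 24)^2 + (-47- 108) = -1676455 / 10816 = -155.00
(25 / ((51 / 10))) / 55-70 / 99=-1040 / 1683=-0.62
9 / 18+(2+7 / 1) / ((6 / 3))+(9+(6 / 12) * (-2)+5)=18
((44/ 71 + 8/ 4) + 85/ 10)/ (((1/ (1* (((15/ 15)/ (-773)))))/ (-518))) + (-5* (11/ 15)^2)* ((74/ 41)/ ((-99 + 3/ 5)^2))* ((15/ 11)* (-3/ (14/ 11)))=28417631869423/ 3812851972944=7.45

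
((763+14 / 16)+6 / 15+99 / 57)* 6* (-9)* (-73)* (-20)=-1147455099 / 19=-60392373.63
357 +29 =386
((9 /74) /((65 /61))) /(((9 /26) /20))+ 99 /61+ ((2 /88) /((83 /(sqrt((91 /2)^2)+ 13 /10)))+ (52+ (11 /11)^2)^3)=3067990099749 /20606410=148885.23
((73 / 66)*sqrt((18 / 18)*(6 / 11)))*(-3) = -73*sqrt(66) / 242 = -2.45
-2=-2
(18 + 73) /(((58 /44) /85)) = 170170 /29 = 5867.93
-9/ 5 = -1.80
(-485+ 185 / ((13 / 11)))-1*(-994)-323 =342.54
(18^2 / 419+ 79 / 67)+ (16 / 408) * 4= 3019843 / 1431723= 2.11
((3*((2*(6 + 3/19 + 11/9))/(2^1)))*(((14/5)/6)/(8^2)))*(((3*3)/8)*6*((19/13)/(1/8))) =13251/1040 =12.74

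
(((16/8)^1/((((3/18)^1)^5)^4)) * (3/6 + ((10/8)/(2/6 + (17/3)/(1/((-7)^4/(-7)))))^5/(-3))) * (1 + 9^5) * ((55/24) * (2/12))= 82460337317462022052.95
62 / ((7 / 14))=124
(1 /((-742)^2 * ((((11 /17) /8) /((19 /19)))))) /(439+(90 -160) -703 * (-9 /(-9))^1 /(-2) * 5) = 68 /6439258903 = 0.00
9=9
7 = 7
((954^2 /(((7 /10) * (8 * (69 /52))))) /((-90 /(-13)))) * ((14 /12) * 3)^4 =488487909 /184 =2654825.59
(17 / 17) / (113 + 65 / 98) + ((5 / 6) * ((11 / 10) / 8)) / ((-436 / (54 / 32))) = 20773975 / 2486581248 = 0.01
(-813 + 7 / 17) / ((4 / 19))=-131233 / 34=-3859.79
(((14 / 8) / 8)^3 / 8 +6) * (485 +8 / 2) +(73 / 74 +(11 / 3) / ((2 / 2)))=85527500129 / 29097984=2939.29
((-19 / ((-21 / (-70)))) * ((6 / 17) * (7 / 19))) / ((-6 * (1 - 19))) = -35 / 459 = -0.08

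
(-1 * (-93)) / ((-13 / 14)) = -1302 / 13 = -100.15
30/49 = 0.61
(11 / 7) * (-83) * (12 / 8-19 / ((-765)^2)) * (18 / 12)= -1602896581 / 5462100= -293.46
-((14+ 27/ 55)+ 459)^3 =-17661313666088/ 166375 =-106153650.89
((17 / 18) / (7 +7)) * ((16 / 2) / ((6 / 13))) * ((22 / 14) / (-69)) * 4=-9724 / 91287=-0.11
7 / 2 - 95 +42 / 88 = -4005 / 44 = -91.02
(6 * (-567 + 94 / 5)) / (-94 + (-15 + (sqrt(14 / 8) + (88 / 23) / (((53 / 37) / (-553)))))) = 16292076404 * sqrt(7) / 24921225108595 + 51681273027848 / 24921225108595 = 2.08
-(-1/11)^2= -1/121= -0.01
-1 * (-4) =4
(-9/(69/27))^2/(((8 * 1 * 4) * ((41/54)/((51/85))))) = 531441/1735120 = 0.31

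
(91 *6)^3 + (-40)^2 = 162772936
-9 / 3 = -3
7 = 7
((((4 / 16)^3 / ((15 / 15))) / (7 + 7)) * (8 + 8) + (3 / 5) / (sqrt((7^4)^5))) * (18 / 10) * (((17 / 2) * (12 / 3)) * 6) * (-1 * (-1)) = 92611539081 / 14123762450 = 6.56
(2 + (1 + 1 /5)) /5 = 16 /25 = 0.64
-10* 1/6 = -5/3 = -1.67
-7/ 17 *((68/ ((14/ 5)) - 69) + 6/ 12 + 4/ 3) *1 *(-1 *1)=-1801/ 102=-17.66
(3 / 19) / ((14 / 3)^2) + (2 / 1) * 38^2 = 10754939 / 3724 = 2888.01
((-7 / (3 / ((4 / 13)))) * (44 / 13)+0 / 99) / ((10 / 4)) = -2464 / 2535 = -0.97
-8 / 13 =-0.62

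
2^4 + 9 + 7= 32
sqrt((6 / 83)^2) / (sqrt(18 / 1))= sqrt(2) / 83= 0.02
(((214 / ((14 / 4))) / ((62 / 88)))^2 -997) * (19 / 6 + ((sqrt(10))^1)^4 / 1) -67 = 63481732717 / 94178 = 674061.17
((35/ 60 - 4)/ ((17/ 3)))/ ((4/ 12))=-123/ 68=-1.81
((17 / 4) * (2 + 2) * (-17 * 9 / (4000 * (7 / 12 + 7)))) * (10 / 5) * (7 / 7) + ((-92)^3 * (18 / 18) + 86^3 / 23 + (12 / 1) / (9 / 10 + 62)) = -494366590582001 / 658248500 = -751033.37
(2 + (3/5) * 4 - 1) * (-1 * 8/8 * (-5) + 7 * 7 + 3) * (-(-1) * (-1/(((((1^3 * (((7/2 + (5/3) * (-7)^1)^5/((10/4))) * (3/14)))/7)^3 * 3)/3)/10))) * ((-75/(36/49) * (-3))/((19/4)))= 5550794956800000/3909821048582988049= 0.00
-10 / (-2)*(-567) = -2835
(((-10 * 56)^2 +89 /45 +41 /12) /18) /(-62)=-56448971 /200880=-281.01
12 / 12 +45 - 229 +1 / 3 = -548 / 3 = -182.67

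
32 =32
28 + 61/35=1041/35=29.74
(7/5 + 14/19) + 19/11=4038/1045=3.86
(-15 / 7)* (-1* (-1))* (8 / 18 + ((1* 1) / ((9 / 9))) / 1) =-65 / 21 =-3.10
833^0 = 1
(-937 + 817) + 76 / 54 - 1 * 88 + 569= 9785 / 27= 362.41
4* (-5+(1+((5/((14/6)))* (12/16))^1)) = -67/7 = -9.57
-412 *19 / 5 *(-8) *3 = 187872 / 5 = 37574.40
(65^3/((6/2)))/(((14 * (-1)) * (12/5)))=-1373125/504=-2724.45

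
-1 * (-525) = 525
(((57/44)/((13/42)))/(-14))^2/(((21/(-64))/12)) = -467856/143143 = -3.27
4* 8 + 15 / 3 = 37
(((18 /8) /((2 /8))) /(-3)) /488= -3 /488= -0.01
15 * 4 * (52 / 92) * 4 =3120 / 23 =135.65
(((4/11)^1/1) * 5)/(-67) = -20/737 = -0.03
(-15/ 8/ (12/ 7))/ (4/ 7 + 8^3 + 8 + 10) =-245/ 118848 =-0.00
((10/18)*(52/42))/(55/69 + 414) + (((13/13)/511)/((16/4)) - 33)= -17373762559/526511916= -33.00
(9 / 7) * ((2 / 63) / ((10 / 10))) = 2 / 49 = 0.04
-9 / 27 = -1 / 3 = -0.33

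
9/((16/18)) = 81/8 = 10.12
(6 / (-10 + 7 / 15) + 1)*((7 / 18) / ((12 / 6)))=371 / 5148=0.07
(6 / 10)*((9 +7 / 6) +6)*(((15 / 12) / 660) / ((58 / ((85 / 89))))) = 1649 / 5451072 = 0.00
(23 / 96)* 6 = 1.44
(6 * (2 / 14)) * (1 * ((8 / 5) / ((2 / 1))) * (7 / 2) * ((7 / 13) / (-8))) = -21 / 130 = -0.16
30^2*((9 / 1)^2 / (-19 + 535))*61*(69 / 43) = 25569675 / 1849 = 13828.92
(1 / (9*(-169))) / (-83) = 1 / 126243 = 0.00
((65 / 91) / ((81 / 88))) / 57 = 0.01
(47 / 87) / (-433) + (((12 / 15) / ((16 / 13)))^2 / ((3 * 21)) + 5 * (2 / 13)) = 3186819329 / 4113673200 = 0.77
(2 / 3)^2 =4 / 9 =0.44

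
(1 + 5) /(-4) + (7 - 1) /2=3 /2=1.50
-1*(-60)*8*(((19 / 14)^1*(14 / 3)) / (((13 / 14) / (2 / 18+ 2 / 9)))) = 1091.28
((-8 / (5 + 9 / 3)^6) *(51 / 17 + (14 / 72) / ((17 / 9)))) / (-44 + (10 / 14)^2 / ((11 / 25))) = 113729 / 51451920384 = 0.00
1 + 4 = 5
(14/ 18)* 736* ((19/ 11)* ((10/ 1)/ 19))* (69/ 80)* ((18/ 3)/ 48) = 3703/ 66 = 56.11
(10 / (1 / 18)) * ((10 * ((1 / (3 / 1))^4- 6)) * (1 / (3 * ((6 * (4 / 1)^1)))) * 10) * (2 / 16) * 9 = -60625 / 36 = -1684.03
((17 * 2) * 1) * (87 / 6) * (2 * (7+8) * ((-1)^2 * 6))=88740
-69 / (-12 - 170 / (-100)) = 690 / 103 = 6.70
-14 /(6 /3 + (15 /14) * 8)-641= -23766 /37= -642.32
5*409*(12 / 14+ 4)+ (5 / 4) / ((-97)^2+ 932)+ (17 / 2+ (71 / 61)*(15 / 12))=87807102139 / 8831214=9942.81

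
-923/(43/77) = -71071/43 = -1652.81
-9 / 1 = -9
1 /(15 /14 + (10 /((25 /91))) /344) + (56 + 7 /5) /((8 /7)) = 14478583 /283480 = 51.07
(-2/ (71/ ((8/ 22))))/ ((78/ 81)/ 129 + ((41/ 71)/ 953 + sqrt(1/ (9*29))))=366179681777022/ 16682178787349075 - 521506636966314*sqrt(29)/ 16682178787349075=-0.15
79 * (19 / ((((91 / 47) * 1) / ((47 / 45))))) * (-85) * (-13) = 56367053 / 63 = 894715.13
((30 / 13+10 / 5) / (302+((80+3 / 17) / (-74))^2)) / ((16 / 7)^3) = 949934041 / 798374049408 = 0.00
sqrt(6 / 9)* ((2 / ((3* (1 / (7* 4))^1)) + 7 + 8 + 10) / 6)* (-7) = -917* sqrt(6) / 54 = -41.60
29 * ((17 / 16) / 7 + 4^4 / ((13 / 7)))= 5826825 / 1456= 4001.94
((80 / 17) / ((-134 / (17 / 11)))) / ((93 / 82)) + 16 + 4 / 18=3325822 / 205623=16.17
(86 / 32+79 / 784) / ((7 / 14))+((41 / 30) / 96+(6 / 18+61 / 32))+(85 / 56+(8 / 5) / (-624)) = 17145143 / 1834560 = 9.35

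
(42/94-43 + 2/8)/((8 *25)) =-7953/37600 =-0.21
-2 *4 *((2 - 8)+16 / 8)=32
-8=-8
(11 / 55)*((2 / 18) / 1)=1 / 45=0.02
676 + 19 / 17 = 11511 / 17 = 677.12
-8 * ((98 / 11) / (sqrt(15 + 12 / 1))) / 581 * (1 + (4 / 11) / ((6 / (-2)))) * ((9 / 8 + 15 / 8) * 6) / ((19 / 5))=-32480 * sqrt(3) / 572451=-0.10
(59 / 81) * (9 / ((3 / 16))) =944 / 27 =34.96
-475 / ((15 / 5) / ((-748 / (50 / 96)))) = 227392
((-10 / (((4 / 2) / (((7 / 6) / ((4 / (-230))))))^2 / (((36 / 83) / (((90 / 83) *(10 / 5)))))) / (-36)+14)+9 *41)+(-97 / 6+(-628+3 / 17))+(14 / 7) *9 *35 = 76056617 / 176256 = 431.51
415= 415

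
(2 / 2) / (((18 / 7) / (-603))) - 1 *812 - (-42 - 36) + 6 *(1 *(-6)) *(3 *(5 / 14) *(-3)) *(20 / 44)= -141049 / 154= -915.90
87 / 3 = 29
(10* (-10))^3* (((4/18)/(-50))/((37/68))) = 2720000/333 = 8168.17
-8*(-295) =2360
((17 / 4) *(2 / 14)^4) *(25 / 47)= 425 / 451388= 0.00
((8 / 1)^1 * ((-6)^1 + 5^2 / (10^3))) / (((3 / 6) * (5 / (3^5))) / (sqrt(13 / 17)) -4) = 116154 * sqrt(221) / 49128343 + 2935443888 / 245641715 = 11.99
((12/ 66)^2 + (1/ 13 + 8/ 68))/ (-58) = -0.00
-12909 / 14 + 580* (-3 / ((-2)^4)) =-28863 / 28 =-1030.82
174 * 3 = 522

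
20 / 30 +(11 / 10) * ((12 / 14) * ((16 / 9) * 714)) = 1197.47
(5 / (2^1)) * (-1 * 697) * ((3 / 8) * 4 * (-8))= 20910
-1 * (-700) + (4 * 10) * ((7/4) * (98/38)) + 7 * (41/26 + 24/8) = 450807/494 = 912.56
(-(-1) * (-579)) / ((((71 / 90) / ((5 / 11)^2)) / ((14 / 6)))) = -3039750 / 8591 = -353.83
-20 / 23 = -0.87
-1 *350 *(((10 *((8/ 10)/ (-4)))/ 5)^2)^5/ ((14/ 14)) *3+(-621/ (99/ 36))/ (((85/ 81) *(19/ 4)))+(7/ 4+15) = -159127557821/ 5551562500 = -28.66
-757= -757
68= 68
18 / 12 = 3 / 2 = 1.50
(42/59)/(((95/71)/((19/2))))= 1491/295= 5.05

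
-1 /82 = -0.01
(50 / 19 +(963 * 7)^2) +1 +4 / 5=4316903116 / 95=45441085.43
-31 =-31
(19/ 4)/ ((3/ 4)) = 19/ 3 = 6.33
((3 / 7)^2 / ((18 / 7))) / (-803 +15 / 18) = -3 / 33691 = -0.00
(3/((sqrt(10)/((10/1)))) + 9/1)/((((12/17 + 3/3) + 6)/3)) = 459/131 + 153 *sqrt(10)/131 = 7.20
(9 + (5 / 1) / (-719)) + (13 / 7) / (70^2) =221793147 / 24661700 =8.99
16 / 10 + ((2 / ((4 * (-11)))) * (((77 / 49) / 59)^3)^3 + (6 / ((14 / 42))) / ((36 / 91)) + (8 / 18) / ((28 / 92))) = 48.56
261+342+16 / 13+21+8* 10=9168 / 13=705.23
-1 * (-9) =9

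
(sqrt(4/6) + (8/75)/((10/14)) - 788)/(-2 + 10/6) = 295444/125 - sqrt(6) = 2361.10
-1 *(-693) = 693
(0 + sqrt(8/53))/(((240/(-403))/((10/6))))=-403 * sqrt(106)/3816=-1.09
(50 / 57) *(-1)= -50 / 57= -0.88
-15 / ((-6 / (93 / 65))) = 93 / 26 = 3.58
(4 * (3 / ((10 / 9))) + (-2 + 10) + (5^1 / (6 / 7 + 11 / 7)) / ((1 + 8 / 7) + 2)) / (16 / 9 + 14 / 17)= 428103 / 57710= 7.42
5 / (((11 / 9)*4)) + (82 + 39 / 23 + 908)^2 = 22891044969 / 23276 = 983461.29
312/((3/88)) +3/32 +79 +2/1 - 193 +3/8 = 289295/32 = 9040.47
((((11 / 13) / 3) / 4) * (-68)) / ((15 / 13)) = -187 / 45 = -4.16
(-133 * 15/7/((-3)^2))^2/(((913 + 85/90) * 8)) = 9025/65804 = 0.14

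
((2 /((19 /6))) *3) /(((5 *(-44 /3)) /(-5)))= 27 /209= 0.13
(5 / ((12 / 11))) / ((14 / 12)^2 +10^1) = 165 / 409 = 0.40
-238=-238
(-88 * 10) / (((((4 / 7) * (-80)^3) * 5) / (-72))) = -693 / 16000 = -0.04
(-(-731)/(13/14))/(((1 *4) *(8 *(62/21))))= 107457/12896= 8.33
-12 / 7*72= -864 / 7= -123.43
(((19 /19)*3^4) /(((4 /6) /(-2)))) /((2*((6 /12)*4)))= -243 /4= -60.75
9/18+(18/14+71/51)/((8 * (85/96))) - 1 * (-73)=1494553/20230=73.88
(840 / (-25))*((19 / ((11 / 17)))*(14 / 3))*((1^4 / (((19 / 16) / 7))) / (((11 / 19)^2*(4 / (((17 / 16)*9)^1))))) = -193576.93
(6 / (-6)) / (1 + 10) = -1 / 11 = -0.09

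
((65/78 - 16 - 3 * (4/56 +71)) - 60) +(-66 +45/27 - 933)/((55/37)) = -33576/35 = -959.31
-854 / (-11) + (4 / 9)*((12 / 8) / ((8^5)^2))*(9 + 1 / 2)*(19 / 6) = 16505559322499 / 212600881152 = 77.64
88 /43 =2.05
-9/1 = -9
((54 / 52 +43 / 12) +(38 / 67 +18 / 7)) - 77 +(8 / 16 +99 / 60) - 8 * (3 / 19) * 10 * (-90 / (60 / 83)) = 5232194941 / 3475290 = 1505.54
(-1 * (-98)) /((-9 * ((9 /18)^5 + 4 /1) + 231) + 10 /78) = 122304 /243169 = 0.50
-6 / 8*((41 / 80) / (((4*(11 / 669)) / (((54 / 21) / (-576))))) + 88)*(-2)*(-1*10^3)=-5201910825 / 39424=-131947.82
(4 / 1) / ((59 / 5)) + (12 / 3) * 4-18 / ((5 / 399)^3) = -67459392838 / 7375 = -9147036.32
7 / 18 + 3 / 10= 31 / 45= 0.69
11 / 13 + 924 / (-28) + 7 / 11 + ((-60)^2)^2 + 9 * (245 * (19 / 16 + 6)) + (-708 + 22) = 12975130.92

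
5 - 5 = 0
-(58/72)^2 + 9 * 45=404.35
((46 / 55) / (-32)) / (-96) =23 / 84480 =0.00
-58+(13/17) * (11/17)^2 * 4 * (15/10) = -56.08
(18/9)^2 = 4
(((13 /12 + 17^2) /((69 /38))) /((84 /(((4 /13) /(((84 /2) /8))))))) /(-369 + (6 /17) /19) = -42725794 /141435787311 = -0.00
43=43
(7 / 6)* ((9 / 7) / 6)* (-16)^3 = -1024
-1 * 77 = -77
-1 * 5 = -5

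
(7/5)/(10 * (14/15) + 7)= 3/35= 0.09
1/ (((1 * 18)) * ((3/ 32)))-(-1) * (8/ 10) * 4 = 512/ 135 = 3.79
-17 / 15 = -1.13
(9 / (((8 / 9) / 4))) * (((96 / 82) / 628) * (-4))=-1944 / 6437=-0.30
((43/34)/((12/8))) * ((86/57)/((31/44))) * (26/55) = 384592/450585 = 0.85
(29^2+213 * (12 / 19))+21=996.53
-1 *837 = -837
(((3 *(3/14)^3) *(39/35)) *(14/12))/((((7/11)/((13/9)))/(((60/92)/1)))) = 50193/883568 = 0.06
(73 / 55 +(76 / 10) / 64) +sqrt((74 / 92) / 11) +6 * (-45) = -94531 / 352 +sqrt(18722) / 506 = -268.28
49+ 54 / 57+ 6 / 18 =2866 / 57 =50.28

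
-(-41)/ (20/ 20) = 41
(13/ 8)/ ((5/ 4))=13/ 10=1.30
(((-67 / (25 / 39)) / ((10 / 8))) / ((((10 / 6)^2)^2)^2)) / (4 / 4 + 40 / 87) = -5966074764 / 6201171875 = -0.96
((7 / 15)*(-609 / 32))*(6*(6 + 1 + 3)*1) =-4263 / 8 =-532.88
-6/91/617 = -6/56147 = -0.00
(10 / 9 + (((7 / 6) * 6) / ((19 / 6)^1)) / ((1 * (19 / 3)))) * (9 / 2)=6.57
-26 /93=-0.28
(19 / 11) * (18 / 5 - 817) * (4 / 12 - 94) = 21713713 / 165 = 131598.26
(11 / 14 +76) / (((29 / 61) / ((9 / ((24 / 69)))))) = 13574025 / 3248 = 4179.19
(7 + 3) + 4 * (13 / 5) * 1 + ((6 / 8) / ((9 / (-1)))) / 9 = 11011 / 540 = 20.39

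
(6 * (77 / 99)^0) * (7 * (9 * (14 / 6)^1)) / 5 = 882 / 5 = 176.40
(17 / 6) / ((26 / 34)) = 289 / 78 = 3.71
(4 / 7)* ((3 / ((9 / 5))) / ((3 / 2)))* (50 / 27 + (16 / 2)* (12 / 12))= 6.26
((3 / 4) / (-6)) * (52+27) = -79 / 8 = -9.88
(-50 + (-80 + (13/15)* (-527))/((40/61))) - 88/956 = -868.61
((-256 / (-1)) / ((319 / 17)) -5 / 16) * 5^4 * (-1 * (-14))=297661875 / 2552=116638.67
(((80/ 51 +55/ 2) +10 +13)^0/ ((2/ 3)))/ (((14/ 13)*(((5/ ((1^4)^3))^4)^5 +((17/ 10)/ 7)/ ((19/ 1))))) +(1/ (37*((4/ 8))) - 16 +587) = 1786649703979492472657/ 3128687540690104586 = 571.05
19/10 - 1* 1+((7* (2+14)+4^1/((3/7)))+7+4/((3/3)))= 3997/30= 133.23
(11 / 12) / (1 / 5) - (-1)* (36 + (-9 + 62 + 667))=9127 / 12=760.58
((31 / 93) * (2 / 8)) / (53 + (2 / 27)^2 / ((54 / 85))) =6561 / 4173476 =0.00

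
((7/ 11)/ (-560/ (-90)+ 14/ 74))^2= 110889/ 11256025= 0.01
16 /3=5.33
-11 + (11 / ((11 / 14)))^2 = 185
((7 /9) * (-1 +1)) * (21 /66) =0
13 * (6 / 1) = 78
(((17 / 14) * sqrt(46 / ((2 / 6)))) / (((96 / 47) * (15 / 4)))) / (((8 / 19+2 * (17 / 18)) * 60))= 15181 * sqrt(138) / 13272000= 0.01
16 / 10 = 8 / 5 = 1.60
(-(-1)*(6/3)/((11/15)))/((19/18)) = 540/209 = 2.58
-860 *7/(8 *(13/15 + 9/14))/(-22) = 158025/6974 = 22.66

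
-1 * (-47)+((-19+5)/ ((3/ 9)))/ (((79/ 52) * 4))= 3167/ 79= 40.09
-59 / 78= -0.76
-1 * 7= -7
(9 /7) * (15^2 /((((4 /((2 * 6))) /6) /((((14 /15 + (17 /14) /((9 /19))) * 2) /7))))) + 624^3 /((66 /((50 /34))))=347579205210 /64141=5418986.38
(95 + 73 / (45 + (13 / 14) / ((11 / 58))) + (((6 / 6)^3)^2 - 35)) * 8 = 959932 / 1921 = 499.70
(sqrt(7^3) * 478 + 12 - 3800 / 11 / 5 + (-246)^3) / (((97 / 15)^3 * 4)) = -138169904625 / 10039403 + 5646375 * sqrt(7) / 1825346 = -13754.58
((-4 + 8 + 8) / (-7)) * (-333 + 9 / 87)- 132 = 438.68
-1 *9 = -9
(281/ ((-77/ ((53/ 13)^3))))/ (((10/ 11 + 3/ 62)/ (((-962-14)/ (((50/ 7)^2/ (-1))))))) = -4430099540552/ 896650625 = -4940.72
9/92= 0.10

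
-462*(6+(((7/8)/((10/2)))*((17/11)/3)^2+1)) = -2148601/660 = -3255.46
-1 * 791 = -791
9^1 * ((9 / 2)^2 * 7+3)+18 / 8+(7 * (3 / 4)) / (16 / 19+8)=1305.59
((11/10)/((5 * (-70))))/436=-11/1526000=-0.00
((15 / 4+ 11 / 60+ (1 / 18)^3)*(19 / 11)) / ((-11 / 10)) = -2179319 / 352836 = -6.18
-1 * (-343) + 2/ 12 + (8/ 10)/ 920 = 591964/ 1725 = 343.17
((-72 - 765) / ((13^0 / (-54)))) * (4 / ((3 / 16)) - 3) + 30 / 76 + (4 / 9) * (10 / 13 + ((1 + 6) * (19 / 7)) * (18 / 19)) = 3684127823 / 4446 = 828638.74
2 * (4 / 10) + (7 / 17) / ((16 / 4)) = 307 / 340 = 0.90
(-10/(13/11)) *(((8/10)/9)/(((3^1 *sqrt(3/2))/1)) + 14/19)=-1540/247-88 *sqrt(6)/1053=-6.44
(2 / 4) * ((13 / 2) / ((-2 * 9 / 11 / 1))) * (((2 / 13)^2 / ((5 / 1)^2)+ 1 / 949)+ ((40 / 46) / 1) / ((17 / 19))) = -1291870217 / 667906200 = -1.93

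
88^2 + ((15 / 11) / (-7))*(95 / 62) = 36968431 / 4774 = 7743.70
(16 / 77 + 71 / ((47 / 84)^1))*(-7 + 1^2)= -2759880 / 3619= -762.61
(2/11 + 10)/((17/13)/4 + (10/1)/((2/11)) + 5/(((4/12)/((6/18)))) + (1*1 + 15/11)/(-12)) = 17472/103183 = 0.17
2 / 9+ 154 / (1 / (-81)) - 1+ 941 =-103804 / 9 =-11533.78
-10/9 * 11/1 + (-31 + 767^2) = 5294212/9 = 588245.78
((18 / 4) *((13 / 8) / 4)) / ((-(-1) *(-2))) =-0.91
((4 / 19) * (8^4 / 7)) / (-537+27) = -8192 / 33915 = -0.24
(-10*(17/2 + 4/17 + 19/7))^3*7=-2529353515625/240737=-10506708.63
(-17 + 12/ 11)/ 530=-35/ 1166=-0.03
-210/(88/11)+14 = -49/4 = -12.25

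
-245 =-245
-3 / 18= -1 / 6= -0.17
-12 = -12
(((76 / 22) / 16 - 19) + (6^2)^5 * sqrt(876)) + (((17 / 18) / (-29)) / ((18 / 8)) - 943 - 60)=-211218025 / 206712 + 120932352 * sqrt(219)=1789634358.24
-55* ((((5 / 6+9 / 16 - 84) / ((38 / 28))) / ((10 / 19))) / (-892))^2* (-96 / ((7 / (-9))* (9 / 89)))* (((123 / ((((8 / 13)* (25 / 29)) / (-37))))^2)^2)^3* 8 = -934725477518401384617010380420108963158285136682713799289112579826655433403758143079 / 651807948800000000000000000000000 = -1434050442679108034555178000000000000000000000000000.00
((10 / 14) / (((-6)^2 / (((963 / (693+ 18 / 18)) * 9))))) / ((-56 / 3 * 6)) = -4815 / 2176384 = -0.00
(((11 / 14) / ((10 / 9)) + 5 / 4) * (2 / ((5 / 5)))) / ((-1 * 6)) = -137 / 210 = -0.65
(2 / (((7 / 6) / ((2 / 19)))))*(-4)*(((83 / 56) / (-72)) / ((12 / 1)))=83 / 67032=0.00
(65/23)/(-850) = -13/3910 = -0.00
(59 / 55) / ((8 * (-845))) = -59 / 371800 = -0.00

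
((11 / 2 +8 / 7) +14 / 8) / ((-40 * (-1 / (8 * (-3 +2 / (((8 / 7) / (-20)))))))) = -893 / 14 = -63.79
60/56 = 15/14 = 1.07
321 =321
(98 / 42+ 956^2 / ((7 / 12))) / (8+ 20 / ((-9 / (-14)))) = 98705235 / 2464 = 40058.94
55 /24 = 2.29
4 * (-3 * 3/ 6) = -6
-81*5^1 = -405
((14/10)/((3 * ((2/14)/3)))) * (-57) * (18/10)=-25137/25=-1005.48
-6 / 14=-3 / 7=-0.43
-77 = -77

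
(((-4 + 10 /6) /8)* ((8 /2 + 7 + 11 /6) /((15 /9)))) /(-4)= 539 /960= 0.56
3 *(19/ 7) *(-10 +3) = -57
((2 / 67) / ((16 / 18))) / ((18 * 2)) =1 / 1072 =0.00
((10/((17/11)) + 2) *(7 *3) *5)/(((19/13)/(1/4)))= 49140/323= 152.14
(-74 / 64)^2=1369 / 1024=1.34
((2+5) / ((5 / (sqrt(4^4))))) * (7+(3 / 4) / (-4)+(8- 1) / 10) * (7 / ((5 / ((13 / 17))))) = 382837 / 2125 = 180.16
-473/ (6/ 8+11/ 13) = -24596/ 83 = -296.34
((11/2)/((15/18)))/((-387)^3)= -11/96601005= -0.00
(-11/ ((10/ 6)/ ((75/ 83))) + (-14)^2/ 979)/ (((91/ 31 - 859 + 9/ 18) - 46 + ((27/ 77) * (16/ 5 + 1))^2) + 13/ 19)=151717771150/ 23656964025929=0.01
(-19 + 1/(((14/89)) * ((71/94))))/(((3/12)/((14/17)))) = -42080/1207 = -34.86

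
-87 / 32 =-2.72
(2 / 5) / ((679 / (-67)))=-134 / 3395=-0.04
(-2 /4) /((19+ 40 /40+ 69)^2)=-1 /15842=-0.00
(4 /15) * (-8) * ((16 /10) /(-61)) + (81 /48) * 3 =374671 /73200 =5.12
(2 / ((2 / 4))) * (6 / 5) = 24 / 5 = 4.80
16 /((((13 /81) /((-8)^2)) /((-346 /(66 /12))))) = -57397248 /143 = -401379.36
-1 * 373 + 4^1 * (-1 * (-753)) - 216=2423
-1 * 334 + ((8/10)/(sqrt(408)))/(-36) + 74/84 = -13991/42 - sqrt(102)/9180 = -333.12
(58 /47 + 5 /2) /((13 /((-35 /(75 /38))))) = -1197 /235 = -5.09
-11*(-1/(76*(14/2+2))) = 11/684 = 0.02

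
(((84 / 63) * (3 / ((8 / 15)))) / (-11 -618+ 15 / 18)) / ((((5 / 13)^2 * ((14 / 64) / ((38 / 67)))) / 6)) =-11097216 / 8838305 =-1.26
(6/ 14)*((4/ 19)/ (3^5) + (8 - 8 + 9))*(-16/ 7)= -664912/ 75411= -8.82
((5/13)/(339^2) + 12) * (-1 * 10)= -179276810/1493973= -120.00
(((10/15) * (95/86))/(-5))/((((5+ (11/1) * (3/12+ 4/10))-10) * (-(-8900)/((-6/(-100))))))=-19/41140250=-0.00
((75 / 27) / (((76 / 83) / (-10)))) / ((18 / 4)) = -10375 / 1539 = -6.74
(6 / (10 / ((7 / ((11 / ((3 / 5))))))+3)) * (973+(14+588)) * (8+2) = 1984500 / 613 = 3237.36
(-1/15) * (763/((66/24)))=-3052/165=-18.50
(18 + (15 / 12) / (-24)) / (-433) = -1723 / 41568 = -0.04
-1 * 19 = -19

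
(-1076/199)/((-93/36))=12912/6169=2.09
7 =7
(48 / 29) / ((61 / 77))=3696 / 1769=2.09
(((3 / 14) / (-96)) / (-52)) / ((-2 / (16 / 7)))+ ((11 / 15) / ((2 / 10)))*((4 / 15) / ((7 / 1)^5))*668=0.04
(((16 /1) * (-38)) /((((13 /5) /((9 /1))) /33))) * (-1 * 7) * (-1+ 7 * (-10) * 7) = -238707581.54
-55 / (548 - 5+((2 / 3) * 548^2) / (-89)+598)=14685 / 295961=0.05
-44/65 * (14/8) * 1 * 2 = -154/65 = -2.37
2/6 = 1/3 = 0.33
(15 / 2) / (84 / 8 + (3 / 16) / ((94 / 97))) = 3760 / 5361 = 0.70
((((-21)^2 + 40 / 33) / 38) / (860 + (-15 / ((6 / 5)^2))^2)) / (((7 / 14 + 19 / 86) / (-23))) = -346379448 / 903593735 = -0.38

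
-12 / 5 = -2.40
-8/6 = -4/3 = -1.33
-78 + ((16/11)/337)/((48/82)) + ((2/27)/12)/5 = -234182413/3002670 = -77.99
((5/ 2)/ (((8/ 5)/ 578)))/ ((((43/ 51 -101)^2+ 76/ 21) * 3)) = 8769705/ 292332064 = 0.03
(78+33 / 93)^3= 14331199589 / 29791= 481058.02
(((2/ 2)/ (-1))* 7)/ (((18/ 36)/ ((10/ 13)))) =-140/ 13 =-10.77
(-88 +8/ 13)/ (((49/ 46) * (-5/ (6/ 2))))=156768/ 3185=49.22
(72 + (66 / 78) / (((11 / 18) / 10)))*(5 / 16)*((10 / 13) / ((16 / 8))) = 6975 / 676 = 10.32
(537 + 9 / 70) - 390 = 10299 / 70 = 147.13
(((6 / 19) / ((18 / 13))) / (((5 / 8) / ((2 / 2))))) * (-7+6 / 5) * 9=-9048 / 475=-19.05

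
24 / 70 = 12 / 35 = 0.34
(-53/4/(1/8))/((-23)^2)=-106/529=-0.20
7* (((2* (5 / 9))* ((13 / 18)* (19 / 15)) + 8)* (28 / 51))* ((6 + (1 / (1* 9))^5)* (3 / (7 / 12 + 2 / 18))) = 121717622096 / 135517455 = 898.17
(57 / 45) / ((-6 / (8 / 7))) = -76 / 315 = -0.24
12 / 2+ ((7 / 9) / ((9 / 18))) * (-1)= 40 / 9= 4.44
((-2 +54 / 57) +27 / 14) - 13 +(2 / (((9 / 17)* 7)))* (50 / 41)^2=-45561025 / 4024314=-11.32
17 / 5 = 3.40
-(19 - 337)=318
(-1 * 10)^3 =-1000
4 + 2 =6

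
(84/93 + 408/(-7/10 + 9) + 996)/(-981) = -1.07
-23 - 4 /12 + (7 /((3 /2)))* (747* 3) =31304 /3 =10434.67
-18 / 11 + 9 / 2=63 / 22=2.86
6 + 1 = 7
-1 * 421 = -421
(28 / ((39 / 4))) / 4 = 28 / 39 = 0.72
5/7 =0.71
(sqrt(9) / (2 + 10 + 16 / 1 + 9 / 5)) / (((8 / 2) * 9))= 5 / 1788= 0.00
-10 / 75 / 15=-2 / 225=-0.01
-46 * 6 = -276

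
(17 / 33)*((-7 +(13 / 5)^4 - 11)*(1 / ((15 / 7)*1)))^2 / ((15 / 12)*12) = 249625710593 / 43505859375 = 5.74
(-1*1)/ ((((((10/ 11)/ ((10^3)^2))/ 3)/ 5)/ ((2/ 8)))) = -4125000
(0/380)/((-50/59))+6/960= 1/160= 0.01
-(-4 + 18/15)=14/5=2.80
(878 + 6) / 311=884 / 311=2.84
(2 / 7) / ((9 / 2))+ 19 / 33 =443 / 693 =0.64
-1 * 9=-9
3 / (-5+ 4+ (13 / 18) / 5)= -270 / 77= -3.51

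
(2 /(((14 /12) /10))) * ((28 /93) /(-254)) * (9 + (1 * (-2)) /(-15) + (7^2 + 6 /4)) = -14312 /11811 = -1.21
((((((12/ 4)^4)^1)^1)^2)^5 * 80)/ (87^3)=36022712471279789040/ 24389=1477006538655942.80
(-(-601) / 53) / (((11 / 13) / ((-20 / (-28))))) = 39065 / 4081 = 9.57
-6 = -6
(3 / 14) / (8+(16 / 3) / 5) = 45 / 1904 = 0.02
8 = 8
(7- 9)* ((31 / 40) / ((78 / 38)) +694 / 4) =-271249 / 780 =-347.76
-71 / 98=-0.72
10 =10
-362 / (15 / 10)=-724 / 3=-241.33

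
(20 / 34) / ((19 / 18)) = 180 / 323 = 0.56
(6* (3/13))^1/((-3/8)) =-48/13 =-3.69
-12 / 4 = -3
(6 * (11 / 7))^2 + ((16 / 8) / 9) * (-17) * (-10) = 55864 / 441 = 126.68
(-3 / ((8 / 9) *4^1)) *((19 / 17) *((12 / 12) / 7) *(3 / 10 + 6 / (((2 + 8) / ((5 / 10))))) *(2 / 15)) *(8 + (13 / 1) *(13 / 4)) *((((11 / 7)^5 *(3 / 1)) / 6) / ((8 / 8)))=-16606451763 / 6400105600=-2.59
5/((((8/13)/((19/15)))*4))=2.57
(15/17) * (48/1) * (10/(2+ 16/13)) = 15600/119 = 131.09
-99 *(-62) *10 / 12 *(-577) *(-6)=17708130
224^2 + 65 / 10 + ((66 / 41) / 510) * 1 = 349772047 / 6970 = 50182.50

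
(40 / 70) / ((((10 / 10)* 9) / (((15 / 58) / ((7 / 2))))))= 20 / 4263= 0.00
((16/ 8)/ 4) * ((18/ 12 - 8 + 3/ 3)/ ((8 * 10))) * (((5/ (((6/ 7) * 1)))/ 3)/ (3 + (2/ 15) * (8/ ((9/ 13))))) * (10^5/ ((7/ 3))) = -1546875/ 2452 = -630.86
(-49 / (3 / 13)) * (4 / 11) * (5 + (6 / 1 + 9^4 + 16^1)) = -5595408 / 11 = -508673.45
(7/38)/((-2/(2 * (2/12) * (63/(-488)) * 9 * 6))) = 3969/18544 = 0.21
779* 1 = 779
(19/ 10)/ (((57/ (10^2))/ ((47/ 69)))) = 470/ 207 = 2.27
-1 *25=-25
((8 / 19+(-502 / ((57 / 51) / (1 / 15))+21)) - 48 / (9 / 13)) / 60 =-1.30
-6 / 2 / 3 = -1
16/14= 8/7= 1.14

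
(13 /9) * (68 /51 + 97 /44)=6071 /1188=5.11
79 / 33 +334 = 11101 / 33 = 336.39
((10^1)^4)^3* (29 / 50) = 580000000000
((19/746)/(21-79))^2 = 361/1872119824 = 0.00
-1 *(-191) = 191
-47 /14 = -3.36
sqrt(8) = 2*sqrt(2) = 2.83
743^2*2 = 1104098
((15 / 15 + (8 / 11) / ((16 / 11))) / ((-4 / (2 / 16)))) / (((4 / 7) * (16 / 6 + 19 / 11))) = -693 / 37120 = -0.02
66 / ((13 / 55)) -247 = 419 / 13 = 32.23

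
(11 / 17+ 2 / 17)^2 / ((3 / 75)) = 4225 / 289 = 14.62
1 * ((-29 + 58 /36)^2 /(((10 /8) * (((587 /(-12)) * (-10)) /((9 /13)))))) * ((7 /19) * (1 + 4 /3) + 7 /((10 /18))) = 1864671928 /163112625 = 11.43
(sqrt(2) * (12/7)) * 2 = 24 * sqrt(2)/7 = 4.85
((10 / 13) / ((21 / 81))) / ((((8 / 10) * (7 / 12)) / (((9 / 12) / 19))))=6075 / 24206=0.25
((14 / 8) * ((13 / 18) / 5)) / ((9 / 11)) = 1001 / 3240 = 0.31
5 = 5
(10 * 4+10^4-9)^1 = 10031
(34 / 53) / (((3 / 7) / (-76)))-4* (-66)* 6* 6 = 1493048 / 159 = 9390.24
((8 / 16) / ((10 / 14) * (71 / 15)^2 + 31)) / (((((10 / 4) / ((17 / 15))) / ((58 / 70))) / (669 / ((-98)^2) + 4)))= 11561343 / 710984120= 0.02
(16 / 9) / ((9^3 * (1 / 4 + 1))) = 64 / 32805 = 0.00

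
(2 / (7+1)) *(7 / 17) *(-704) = -1232 / 17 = -72.47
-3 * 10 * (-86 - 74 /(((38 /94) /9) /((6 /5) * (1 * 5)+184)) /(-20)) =-466950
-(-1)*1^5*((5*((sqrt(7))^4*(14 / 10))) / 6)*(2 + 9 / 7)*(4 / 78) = 1127 / 117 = 9.63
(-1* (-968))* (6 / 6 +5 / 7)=11616 / 7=1659.43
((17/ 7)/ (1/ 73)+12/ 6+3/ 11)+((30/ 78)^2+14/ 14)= 180.71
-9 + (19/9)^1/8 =-629/72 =-8.74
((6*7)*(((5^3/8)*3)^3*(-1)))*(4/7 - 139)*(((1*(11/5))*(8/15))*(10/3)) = 37473046875/16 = 2342065429.69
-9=-9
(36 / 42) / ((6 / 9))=9 / 7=1.29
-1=-1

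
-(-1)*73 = 73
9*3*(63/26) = 1701/26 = 65.42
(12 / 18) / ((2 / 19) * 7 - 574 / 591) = -3743 / 1316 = -2.84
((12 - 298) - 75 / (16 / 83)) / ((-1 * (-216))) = -10801 / 3456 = -3.13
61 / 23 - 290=-6609 / 23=-287.35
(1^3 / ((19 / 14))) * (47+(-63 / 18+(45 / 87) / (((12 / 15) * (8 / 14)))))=144963 / 4408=32.89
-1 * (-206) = 206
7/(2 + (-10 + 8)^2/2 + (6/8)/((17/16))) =119/80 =1.49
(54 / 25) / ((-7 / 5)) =-54 / 35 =-1.54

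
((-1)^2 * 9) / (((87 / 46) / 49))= 6762 / 29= 233.17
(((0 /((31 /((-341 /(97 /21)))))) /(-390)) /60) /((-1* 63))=0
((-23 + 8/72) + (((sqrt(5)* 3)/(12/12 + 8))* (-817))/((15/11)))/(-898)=103/4041 + 8987* sqrt(5)/40410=0.52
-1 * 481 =-481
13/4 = 3.25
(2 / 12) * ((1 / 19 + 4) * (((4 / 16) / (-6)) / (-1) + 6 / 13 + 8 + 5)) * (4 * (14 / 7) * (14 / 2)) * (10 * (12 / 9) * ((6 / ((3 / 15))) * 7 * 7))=22253908600 / 2223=10010755.11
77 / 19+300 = 5777 / 19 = 304.05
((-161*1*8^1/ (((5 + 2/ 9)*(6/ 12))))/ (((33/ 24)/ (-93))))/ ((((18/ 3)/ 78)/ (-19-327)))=-77585534208/ 517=-150068731.54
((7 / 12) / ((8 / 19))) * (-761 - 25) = -17423 / 16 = -1088.94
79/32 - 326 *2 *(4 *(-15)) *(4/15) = 333903/32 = 10434.47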